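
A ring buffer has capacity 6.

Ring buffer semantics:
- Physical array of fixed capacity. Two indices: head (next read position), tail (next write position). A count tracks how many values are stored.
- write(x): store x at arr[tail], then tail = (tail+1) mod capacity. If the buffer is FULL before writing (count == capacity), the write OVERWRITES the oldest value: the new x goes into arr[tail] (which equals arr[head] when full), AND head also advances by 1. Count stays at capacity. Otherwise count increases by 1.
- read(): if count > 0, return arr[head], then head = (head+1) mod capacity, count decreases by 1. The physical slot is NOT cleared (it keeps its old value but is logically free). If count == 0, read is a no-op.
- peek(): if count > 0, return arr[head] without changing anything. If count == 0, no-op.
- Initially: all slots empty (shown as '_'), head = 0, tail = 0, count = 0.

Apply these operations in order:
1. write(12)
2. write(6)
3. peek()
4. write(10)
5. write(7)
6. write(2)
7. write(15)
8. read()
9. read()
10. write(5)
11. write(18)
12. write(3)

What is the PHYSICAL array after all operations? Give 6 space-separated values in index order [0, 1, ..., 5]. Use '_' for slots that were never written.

Answer: 5 18 3 7 2 15

Derivation:
After op 1 (write(12)): arr=[12 _ _ _ _ _] head=0 tail=1 count=1
After op 2 (write(6)): arr=[12 6 _ _ _ _] head=0 tail=2 count=2
After op 3 (peek()): arr=[12 6 _ _ _ _] head=0 tail=2 count=2
After op 4 (write(10)): arr=[12 6 10 _ _ _] head=0 tail=3 count=3
After op 5 (write(7)): arr=[12 6 10 7 _ _] head=0 tail=4 count=4
After op 6 (write(2)): arr=[12 6 10 7 2 _] head=0 tail=5 count=5
After op 7 (write(15)): arr=[12 6 10 7 2 15] head=0 tail=0 count=6
After op 8 (read()): arr=[12 6 10 7 2 15] head=1 tail=0 count=5
After op 9 (read()): arr=[12 6 10 7 2 15] head=2 tail=0 count=4
After op 10 (write(5)): arr=[5 6 10 7 2 15] head=2 tail=1 count=5
After op 11 (write(18)): arr=[5 18 10 7 2 15] head=2 tail=2 count=6
After op 12 (write(3)): arr=[5 18 3 7 2 15] head=3 tail=3 count=6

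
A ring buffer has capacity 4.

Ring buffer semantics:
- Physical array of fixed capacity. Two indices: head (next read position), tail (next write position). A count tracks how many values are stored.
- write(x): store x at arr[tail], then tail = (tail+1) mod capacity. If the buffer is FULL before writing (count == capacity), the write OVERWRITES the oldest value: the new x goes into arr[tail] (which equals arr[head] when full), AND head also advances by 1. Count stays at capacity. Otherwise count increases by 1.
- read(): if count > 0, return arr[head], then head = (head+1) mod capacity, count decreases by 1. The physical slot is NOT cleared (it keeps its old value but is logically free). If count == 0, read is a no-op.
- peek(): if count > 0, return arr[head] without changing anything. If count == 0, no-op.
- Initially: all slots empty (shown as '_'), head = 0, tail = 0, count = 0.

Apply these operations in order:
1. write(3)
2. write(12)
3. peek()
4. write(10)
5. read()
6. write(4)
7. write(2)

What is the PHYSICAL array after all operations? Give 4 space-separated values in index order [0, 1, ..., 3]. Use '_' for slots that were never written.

Answer: 2 12 10 4

Derivation:
After op 1 (write(3)): arr=[3 _ _ _] head=0 tail=1 count=1
After op 2 (write(12)): arr=[3 12 _ _] head=0 tail=2 count=2
After op 3 (peek()): arr=[3 12 _ _] head=0 tail=2 count=2
After op 4 (write(10)): arr=[3 12 10 _] head=0 tail=3 count=3
After op 5 (read()): arr=[3 12 10 _] head=1 tail=3 count=2
After op 6 (write(4)): arr=[3 12 10 4] head=1 tail=0 count=3
After op 7 (write(2)): arr=[2 12 10 4] head=1 tail=1 count=4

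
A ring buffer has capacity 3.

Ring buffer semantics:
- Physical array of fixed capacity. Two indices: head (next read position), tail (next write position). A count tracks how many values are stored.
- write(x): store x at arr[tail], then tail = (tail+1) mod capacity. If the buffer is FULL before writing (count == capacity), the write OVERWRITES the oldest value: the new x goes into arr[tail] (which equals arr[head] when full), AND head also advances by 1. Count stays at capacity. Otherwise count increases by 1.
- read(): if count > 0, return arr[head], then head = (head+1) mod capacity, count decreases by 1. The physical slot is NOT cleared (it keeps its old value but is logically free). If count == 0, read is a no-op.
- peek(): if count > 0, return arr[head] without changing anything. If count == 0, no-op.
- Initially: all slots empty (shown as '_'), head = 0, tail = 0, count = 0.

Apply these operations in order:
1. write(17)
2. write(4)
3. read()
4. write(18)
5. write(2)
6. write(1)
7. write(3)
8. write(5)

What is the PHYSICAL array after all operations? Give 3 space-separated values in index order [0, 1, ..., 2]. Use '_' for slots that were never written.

After op 1 (write(17)): arr=[17 _ _] head=0 tail=1 count=1
After op 2 (write(4)): arr=[17 4 _] head=0 tail=2 count=2
After op 3 (read()): arr=[17 4 _] head=1 tail=2 count=1
After op 4 (write(18)): arr=[17 4 18] head=1 tail=0 count=2
After op 5 (write(2)): arr=[2 4 18] head=1 tail=1 count=3
After op 6 (write(1)): arr=[2 1 18] head=2 tail=2 count=3
After op 7 (write(3)): arr=[2 1 3] head=0 tail=0 count=3
After op 8 (write(5)): arr=[5 1 3] head=1 tail=1 count=3

Answer: 5 1 3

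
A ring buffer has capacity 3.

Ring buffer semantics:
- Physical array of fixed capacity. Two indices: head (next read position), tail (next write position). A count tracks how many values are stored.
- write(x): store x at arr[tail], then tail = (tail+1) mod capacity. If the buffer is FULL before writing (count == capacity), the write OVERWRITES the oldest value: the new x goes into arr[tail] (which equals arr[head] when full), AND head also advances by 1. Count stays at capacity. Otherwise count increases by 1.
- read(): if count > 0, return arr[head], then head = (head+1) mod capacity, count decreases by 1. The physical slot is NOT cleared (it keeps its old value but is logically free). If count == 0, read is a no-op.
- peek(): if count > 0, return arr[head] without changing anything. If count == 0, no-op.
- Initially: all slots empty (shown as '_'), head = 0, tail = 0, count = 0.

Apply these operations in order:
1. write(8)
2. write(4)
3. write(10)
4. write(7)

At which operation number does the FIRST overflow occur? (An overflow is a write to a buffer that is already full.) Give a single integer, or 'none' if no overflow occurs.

After op 1 (write(8)): arr=[8 _ _] head=0 tail=1 count=1
After op 2 (write(4)): arr=[8 4 _] head=0 tail=2 count=2
After op 3 (write(10)): arr=[8 4 10] head=0 tail=0 count=3
After op 4 (write(7)): arr=[7 4 10] head=1 tail=1 count=3

Answer: 4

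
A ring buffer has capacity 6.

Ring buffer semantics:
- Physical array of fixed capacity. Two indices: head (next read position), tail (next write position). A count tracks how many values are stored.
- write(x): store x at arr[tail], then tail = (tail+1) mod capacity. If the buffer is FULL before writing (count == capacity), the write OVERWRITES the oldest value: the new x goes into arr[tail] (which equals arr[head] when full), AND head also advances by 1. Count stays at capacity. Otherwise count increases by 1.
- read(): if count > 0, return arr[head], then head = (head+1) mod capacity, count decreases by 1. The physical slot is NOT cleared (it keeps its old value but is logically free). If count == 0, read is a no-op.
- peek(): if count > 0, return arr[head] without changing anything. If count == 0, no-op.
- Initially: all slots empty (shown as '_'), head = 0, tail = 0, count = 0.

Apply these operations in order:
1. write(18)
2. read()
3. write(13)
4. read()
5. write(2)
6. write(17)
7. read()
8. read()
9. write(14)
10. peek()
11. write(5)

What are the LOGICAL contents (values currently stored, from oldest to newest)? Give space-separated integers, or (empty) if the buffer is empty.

After op 1 (write(18)): arr=[18 _ _ _ _ _] head=0 tail=1 count=1
After op 2 (read()): arr=[18 _ _ _ _ _] head=1 tail=1 count=0
After op 3 (write(13)): arr=[18 13 _ _ _ _] head=1 tail=2 count=1
After op 4 (read()): arr=[18 13 _ _ _ _] head=2 tail=2 count=0
After op 5 (write(2)): arr=[18 13 2 _ _ _] head=2 tail=3 count=1
After op 6 (write(17)): arr=[18 13 2 17 _ _] head=2 tail=4 count=2
After op 7 (read()): arr=[18 13 2 17 _ _] head=3 tail=4 count=1
After op 8 (read()): arr=[18 13 2 17 _ _] head=4 tail=4 count=0
After op 9 (write(14)): arr=[18 13 2 17 14 _] head=4 tail=5 count=1
After op 10 (peek()): arr=[18 13 2 17 14 _] head=4 tail=5 count=1
After op 11 (write(5)): arr=[18 13 2 17 14 5] head=4 tail=0 count=2

Answer: 14 5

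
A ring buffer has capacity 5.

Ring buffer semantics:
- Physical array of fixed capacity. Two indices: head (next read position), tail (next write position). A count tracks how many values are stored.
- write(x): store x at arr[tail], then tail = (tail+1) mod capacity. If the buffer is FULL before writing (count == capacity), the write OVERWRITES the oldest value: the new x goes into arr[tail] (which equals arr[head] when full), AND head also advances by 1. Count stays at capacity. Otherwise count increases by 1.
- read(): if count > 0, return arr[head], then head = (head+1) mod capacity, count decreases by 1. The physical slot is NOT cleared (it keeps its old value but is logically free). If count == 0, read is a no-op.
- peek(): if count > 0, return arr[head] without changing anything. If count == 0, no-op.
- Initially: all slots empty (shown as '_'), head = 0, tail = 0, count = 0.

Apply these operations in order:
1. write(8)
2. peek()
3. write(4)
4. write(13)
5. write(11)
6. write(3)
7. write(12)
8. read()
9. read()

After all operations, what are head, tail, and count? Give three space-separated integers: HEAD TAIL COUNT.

After op 1 (write(8)): arr=[8 _ _ _ _] head=0 tail=1 count=1
After op 2 (peek()): arr=[8 _ _ _ _] head=0 tail=1 count=1
After op 3 (write(4)): arr=[8 4 _ _ _] head=0 tail=2 count=2
After op 4 (write(13)): arr=[8 4 13 _ _] head=0 tail=3 count=3
After op 5 (write(11)): arr=[8 4 13 11 _] head=0 tail=4 count=4
After op 6 (write(3)): arr=[8 4 13 11 3] head=0 tail=0 count=5
After op 7 (write(12)): arr=[12 4 13 11 3] head=1 tail=1 count=5
After op 8 (read()): arr=[12 4 13 11 3] head=2 tail=1 count=4
After op 9 (read()): arr=[12 4 13 11 3] head=3 tail=1 count=3

Answer: 3 1 3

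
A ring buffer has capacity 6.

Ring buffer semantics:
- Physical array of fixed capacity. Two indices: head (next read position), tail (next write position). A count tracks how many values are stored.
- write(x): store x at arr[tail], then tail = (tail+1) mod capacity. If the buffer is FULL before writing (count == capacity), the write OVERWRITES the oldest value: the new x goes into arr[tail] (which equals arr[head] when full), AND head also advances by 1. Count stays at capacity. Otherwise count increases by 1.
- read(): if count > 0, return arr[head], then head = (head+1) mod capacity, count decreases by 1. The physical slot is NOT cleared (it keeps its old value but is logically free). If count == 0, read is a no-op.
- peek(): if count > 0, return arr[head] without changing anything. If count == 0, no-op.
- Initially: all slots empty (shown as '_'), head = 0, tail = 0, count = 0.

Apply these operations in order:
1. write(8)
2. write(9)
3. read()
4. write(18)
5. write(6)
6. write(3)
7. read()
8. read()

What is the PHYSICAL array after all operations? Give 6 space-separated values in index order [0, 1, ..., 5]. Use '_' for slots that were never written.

Answer: 8 9 18 6 3 _

Derivation:
After op 1 (write(8)): arr=[8 _ _ _ _ _] head=0 tail=1 count=1
After op 2 (write(9)): arr=[8 9 _ _ _ _] head=0 tail=2 count=2
After op 3 (read()): arr=[8 9 _ _ _ _] head=1 tail=2 count=1
After op 4 (write(18)): arr=[8 9 18 _ _ _] head=1 tail=3 count=2
After op 5 (write(6)): arr=[8 9 18 6 _ _] head=1 tail=4 count=3
After op 6 (write(3)): arr=[8 9 18 6 3 _] head=1 tail=5 count=4
After op 7 (read()): arr=[8 9 18 6 3 _] head=2 tail=5 count=3
After op 8 (read()): arr=[8 9 18 6 3 _] head=3 tail=5 count=2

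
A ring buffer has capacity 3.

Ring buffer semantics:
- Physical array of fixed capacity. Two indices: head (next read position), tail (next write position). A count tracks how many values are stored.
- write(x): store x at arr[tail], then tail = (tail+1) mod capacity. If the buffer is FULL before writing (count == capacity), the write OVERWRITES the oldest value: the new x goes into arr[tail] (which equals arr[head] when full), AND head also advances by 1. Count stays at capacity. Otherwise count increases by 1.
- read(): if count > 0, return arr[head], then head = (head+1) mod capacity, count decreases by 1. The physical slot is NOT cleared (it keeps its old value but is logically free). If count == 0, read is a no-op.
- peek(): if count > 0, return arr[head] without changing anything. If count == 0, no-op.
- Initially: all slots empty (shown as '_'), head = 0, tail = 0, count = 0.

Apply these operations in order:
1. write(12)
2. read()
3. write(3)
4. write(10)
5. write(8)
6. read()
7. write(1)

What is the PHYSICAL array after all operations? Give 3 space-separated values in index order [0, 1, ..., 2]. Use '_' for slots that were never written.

Answer: 8 1 10

Derivation:
After op 1 (write(12)): arr=[12 _ _] head=0 tail=1 count=1
After op 2 (read()): arr=[12 _ _] head=1 tail=1 count=0
After op 3 (write(3)): arr=[12 3 _] head=1 tail=2 count=1
After op 4 (write(10)): arr=[12 3 10] head=1 tail=0 count=2
After op 5 (write(8)): arr=[8 3 10] head=1 tail=1 count=3
After op 6 (read()): arr=[8 3 10] head=2 tail=1 count=2
After op 7 (write(1)): arr=[8 1 10] head=2 tail=2 count=3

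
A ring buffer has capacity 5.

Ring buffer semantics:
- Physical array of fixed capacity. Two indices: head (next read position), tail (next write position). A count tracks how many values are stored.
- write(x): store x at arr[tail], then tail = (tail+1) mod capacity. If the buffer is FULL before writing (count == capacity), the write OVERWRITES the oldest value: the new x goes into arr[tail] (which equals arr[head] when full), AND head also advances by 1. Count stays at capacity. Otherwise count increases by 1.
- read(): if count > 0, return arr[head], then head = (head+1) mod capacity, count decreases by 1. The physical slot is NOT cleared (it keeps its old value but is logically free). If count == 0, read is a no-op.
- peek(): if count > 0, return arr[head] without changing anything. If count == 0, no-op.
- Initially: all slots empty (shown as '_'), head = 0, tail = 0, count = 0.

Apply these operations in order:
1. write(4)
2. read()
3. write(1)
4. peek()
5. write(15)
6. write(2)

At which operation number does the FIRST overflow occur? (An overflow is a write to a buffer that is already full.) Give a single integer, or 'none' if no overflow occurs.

Answer: none

Derivation:
After op 1 (write(4)): arr=[4 _ _ _ _] head=0 tail=1 count=1
After op 2 (read()): arr=[4 _ _ _ _] head=1 tail=1 count=0
After op 3 (write(1)): arr=[4 1 _ _ _] head=1 tail=2 count=1
After op 4 (peek()): arr=[4 1 _ _ _] head=1 tail=2 count=1
After op 5 (write(15)): arr=[4 1 15 _ _] head=1 tail=3 count=2
After op 6 (write(2)): arr=[4 1 15 2 _] head=1 tail=4 count=3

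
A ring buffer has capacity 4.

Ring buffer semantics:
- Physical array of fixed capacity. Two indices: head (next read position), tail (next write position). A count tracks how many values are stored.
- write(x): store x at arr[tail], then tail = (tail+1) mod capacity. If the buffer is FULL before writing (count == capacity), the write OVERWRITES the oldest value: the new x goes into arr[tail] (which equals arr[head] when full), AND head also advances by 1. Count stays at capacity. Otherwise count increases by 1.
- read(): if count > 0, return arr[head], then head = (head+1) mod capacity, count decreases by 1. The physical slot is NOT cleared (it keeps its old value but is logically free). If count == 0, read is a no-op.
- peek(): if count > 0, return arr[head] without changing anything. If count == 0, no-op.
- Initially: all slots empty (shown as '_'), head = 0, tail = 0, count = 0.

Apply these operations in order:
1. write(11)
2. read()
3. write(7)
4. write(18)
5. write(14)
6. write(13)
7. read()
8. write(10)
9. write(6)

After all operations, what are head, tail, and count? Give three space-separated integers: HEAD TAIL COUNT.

Answer: 3 3 4

Derivation:
After op 1 (write(11)): arr=[11 _ _ _] head=0 tail=1 count=1
After op 2 (read()): arr=[11 _ _ _] head=1 tail=1 count=0
After op 3 (write(7)): arr=[11 7 _ _] head=1 tail=2 count=1
After op 4 (write(18)): arr=[11 7 18 _] head=1 tail=3 count=2
After op 5 (write(14)): arr=[11 7 18 14] head=1 tail=0 count=3
After op 6 (write(13)): arr=[13 7 18 14] head=1 tail=1 count=4
After op 7 (read()): arr=[13 7 18 14] head=2 tail=1 count=3
After op 8 (write(10)): arr=[13 10 18 14] head=2 tail=2 count=4
After op 9 (write(6)): arr=[13 10 6 14] head=3 tail=3 count=4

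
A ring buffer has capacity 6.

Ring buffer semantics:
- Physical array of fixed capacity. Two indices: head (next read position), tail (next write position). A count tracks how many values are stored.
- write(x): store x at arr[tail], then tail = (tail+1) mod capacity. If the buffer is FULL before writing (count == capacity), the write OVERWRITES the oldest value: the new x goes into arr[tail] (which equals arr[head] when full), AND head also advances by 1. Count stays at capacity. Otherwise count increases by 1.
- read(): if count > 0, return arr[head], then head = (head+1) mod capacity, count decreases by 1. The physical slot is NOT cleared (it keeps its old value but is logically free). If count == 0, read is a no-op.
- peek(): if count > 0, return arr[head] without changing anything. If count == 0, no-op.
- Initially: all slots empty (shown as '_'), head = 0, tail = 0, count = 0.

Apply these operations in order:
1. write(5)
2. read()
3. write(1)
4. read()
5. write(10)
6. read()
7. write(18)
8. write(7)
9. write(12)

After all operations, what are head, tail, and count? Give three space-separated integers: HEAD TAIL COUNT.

Answer: 3 0 3

Derivation:
After op 1 (write(5)): arr=[5 _ _ _ _ _] head=0 tail=1 count=1
After op 2 (read()): arr=[5 _ _ _ _ _] head=1 tail=1 count=0
After op 3 (write(1)): arr=[5 1 _ _ _ _] head=1 tail=2 count=1
After op 4 (read()): arr=[5 1 _ _ _ _] head=2 tail=2 count=0
After op 5 (write(10)): arr=[5 1 10 _ _ _] head=2 tail=3 count=1
After op 6 (read()): arr=[5 1 10 _ _ _] head=3 tail=3 count=0
After op 7 (write(18)): arr=[5 1 10 18 _ _] head=3 tail=4 count=1
After op 8 (write(7)): arr=[5 1 10 18 7 _] head=3 tail=5 count=2
After op 9 (write(12)): arr=[5 1 10 18 7 12] head=3 tail=0 count=3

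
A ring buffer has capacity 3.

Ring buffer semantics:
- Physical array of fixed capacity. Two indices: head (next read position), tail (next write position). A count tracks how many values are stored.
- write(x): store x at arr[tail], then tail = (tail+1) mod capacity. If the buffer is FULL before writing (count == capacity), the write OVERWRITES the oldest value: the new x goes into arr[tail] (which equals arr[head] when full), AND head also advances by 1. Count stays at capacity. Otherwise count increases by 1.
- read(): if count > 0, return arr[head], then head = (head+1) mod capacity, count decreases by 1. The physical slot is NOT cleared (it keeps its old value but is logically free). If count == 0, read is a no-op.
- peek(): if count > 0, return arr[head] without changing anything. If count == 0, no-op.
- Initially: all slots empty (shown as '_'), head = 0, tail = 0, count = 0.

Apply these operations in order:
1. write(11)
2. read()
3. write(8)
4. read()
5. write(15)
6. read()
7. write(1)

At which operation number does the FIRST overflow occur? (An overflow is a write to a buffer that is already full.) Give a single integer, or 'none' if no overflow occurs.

After op 1 (write(11)): arr=[11 _ _] head=0 tail=1 count=1
After op 2 (read()): arr=[11 _ _] head=1 tail=1 count=0
After op 3 (write(8)): arr=[11 8 _] head=1 tail=2 count=1
After op 4 (read()): arr=[11 8 _] head=2 tail=2 count=0
After op 5 (write(15)): arr=[11 8 15] head=2 tail=0 count=1
After op 6 (read()): arr=[11 8 15] head=0 tail=0 count=0
After op 7 (write(1)): arr=[1 8 15] head=0 tail=1 count=1

Answer: none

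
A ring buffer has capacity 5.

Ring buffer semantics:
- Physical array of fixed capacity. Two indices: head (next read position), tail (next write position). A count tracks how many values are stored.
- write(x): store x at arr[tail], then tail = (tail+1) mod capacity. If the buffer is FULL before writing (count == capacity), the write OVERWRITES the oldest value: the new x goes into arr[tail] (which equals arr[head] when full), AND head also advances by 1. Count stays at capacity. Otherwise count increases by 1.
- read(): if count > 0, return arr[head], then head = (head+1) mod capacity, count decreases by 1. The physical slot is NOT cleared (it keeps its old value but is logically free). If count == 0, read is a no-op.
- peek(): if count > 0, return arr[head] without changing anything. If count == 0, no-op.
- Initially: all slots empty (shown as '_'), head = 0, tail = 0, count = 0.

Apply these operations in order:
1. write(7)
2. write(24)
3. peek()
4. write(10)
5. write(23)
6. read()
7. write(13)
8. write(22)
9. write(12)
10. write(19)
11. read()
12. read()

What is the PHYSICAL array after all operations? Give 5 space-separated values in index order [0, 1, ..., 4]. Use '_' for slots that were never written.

After op 1 (write(7)): arr=[7 _ _ _ _] head=0 tail=1 count=1
After op 2 (write(24)): arr=[7 24 _ _ _] head=0 tail=2 count=2
After op 3 (peek()): arr=[7 24 _ _ _] head=0 tail=2 count=2
After op 4 (write(10)): arr=[7 24 10 _ _] head=0 tail=3 count=3
After op 5 (write(23)): arr=[7 24 10 23 _] head=0 tail=4 count=4
After op 6 (read()): arr=[7 24 10 23 _] head=1 tail=4 count=3
After op 7 (write(13)): arr=[7 24 10 23 13] head=1 tail=0 count=4
After op 8 (write(22)): arr=[22 24 10 23 13] head=1 tail=1 count=5
After op 9 (write(12)): arr=[22 12 10 23 13] head=2 tail=2 count=5
After op 10 (write(19)): arr=[22 12 19 23 13] head=3 tail=3 count=5
After op 11 (read()): arr=[22 12 19 23 13] head=4 tail=3 count=4
After op 12 (read()): arr=[22 12 19 23 13] head=0 tail=3 count=3

Answer: 22 12 19 23 13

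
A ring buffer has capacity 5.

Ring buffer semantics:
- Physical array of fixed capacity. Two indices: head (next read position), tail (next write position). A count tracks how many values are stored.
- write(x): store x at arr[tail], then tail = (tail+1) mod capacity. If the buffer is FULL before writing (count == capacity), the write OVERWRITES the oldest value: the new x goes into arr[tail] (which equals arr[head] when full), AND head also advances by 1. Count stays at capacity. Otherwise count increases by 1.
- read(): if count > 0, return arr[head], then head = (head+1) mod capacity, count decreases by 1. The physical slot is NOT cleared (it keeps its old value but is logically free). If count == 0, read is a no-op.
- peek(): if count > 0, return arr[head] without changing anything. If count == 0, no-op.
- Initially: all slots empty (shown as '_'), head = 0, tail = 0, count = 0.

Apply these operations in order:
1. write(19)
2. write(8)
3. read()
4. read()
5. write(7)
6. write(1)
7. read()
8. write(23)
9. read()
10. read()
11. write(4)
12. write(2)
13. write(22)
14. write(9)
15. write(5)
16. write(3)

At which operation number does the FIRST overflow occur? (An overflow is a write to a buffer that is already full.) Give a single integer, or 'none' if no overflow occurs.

After op 1 (write(19)): arr=[19 _ _ _ _] head=0 tail=1 count=1
After op 2 (write(8)): arr=[19 8 _ _ _] head=0 tail=2 count=2
After op 3 (read()): arr=[19 8 _ _ _] head=1 tail=2 count=1
After op 4 (read()): arr=[19 8 _ _ _] head=2 tail=2 count=0
After op 5 (write(7)): arr=[19 8 7 _ _] head=2 tail=3 count=1
After op 6 (write(1)): arr=[19 8 7 1 _] head=2 tail=4 count=2
After op 7 (read()): arr=[19 8 7 1 _] head=3 tail=4 count=1
After op 8 (write(23)): arr=[19 8 7 1 23] head=3 tail=0 count=2
After op 9 (read()): arr=[19 8 7 1 23] head=4 tail=0 count=1
After op 10 (read()): arr=[19 8 7 1 23] head=0 tail=0 count=0
After op 11 (write(4)): arr=[4 8 7 1 23] head=0 tail=1 count=1
After op 12 (write(2)): arr=[4 2 7 1 23] head=0 tail=2 count=2
After op 13 (write(22)): arr=[4 2 22 1 23] head=0 tail=3 count=3
After op 14 (write(9)): arr=[4 2 22 9 23] head=0 tail=4 count=4
After op 15 (write(5)): arr=[4 2 22 9 5] head=0 tail=0 count=5
After op 16 (write(3)): arr=[3 2 22 9 5] head=1 tail=1 count=5

Answer: 16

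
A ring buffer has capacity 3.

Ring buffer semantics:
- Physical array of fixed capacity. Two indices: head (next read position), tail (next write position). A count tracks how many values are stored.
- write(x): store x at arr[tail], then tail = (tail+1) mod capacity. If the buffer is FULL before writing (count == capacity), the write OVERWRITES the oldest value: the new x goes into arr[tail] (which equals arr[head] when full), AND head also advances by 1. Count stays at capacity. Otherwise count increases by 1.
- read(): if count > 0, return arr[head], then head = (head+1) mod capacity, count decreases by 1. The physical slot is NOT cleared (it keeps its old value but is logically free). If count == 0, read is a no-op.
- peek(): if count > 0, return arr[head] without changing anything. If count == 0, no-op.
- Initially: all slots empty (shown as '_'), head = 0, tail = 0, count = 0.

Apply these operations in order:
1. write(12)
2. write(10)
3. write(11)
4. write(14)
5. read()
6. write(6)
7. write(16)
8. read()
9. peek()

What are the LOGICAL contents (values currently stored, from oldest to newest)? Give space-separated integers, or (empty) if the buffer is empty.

Answer: 6 16

Derivation:
After op 1 (write(12)): arr=[12 _ _] head=0 tail=1 count=1
After op 2 (write(10)): arr=[12 10 _] head=0 tail=2 count=2
After op 3 (write(11)): arr=[12 10 11] head=0 tail=0 count=3
After op 4 (write(14)): arr=[14 10 11] head=1 tail=1 count=3
After op 5 (read()): arr=[14 10 11] head=2 tail=1 count=2
After op 6 (write(6)): arr=[14 6 11] head=2 tail=2 count=3
After op 7 (write(16)): arr=[14 6 16] head=0 tail=0 count=3
After op 8 (read()): arr=[14 6 16] head=1 tail=0 count=2
After op 9 (peek()): arr=[14 6 16] head=1 tail=0 count=2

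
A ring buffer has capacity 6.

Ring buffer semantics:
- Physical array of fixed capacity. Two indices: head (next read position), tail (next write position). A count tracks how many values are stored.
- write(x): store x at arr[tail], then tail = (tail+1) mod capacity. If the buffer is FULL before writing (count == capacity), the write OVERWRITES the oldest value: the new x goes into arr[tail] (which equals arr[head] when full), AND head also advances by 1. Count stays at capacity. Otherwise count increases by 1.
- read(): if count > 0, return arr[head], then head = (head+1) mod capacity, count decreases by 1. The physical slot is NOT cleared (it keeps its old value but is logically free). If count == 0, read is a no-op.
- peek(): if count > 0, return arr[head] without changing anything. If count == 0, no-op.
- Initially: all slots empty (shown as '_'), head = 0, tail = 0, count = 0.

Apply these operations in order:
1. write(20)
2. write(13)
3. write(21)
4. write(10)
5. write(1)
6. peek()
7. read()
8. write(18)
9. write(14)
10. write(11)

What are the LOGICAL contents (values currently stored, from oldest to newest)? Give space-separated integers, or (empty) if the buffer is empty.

After op 1 (write(20)): arr=[20 _ _ _ _ _] head=0 tail=1 count=1
After op 2 (write(13)): arr=[20 13 _ _ _ _] head=0 tail=2 count=2
After op 3 (write(21)): arr=[20 13 21 _ _ _] head=0 tail=3 count=3
After op 4 (write(10)): arr=[20 13 21 10 _ _] head=0 tail=4 count=4
After op 5 (write(1)): arr=[20 13 21 10 1 _] head=0 tail=5 count=5
After op 6 (peek()): arr=[20 13 21 10 1 _] head=0 tail=5 count=5
After op 7 (read()): arr=[20 13 21 10 1 _] head=1 tail=5 count=4
After op 8 (write(18)): arr=[20 13 21 10 1 18] head=1 tail=0 count=5
After op 9 (write(14)): arr=[14 13 21 10 1 18] head=1 tail=1 count=6
After op 10 (write(11)): arr=[14 11 21 10 1 18] head=2 tail=2 count=6

Answer: 21 10 1 18 14 11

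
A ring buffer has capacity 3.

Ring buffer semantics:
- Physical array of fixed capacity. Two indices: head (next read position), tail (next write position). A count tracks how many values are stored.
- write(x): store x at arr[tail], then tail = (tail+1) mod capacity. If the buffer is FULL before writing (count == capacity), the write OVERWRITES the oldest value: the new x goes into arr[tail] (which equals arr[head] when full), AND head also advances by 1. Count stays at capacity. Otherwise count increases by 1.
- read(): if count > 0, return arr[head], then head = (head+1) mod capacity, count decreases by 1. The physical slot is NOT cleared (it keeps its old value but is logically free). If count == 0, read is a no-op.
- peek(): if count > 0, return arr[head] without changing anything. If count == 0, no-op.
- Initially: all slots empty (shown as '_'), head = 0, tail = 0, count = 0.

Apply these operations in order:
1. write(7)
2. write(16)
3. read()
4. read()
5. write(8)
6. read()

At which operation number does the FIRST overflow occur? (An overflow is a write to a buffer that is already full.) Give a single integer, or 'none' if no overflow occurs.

After op 1 (write(7)): arr=[7 _ _] head=0 tail=1 count=1
After op 2 (write(16)): arr=[7 16 _] head=0 tail=2 count=2
After op 3 (read()): arr=[7 16 _] head=1 tail=2 count=1
After op 4 (read()): arr=[7 16 _] head=2 tail=2 count=0
After op 5 (write(8)): arr=[7 16 8] head=2 tail=0 count=1
After op 6 (read()): arr=[7 16 8] head=0 tail=0 count=0

Answer: none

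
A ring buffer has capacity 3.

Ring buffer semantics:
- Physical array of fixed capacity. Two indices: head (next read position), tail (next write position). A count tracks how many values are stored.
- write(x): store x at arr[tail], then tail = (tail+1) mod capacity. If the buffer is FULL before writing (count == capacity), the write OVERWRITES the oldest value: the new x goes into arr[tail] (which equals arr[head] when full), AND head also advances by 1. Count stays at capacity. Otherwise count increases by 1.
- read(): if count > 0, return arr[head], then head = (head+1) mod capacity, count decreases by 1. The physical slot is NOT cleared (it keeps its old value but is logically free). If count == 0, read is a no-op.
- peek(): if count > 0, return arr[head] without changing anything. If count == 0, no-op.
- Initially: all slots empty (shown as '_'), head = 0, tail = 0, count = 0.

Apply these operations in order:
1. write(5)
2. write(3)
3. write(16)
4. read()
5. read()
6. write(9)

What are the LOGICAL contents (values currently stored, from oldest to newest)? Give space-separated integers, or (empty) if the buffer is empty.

Answer: 16 9

Derivation:
After op 1 (write(5)): arr=[5 _ _] head=0 tail=1 count=1
After op 2 (write(3)): arr=[5 3 _] head=0 tail=2 count=2
After op 3 (write(16)): arr=[5 3 16] head=0 tail=0 count=3
After op 4 (read()): arr=[5 3 16] head=1 tail=0 count=2
After op 5 (read()): arr=[5 3 16] head=2 tail=0 count=1
After op 6 (write(9)): arr=[9 3 16] head=2 tail=1 count=2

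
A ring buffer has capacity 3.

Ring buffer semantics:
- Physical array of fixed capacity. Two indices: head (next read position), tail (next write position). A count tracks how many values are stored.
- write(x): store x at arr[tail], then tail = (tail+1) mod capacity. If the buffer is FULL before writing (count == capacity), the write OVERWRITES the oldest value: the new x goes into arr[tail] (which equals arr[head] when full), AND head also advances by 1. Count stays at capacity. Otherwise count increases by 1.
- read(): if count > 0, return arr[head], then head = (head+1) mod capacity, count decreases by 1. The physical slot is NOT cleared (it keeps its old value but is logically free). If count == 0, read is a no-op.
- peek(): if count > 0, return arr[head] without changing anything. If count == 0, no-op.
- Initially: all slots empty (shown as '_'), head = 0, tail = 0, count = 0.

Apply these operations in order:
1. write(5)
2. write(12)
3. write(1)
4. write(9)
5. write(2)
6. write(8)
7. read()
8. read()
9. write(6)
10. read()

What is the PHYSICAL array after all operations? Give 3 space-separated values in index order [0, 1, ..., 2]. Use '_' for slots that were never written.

After op 1 (write(5)): arr=[5 _ _] head=0 tail=1 count=1
After op 2 (write(12)): arr=[5 12 _] head=0 tail=2 count=2
After op 3 (write(1)): arr=[5 12 1] head=0 tail=0 count=3
After op 4 (write(9)): arr=[9 12 1] head=1 tail=1 count=3
After op 5 (write(2)): arr=[9 2 1] head=2 tail=2 count=3
After op 6 (write(8)): arr=[9 2 8] head=0 tail=0 count=3
After op 7 (read()): arr=[9 2 8] head=1 tail=0 count=2
After op 8 (read()): arr=[9 2 8] head=2 tail=0 count=1
After op 9 (write(6)): arr=[6 2 8] head=2 tail=1 count=2
After op 10 (read()): arr=[6 2 8] head=0 tail=1 count=1

Answer: 6 2 8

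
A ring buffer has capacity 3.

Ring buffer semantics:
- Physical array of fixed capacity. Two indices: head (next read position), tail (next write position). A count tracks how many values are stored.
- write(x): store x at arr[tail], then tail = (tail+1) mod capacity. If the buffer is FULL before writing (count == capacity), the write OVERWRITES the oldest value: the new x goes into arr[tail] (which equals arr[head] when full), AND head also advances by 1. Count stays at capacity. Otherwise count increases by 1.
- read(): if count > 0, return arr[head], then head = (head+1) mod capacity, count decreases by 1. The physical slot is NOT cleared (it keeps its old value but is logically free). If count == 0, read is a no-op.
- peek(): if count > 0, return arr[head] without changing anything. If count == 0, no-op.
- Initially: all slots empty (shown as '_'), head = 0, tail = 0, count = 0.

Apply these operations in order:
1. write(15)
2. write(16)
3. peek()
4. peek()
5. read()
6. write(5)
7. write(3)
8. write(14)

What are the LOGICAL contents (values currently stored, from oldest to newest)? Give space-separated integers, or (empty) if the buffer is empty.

Answer: 5 3 14

Derivation:
After op 1 (write(15)): arr=[15 _ _] head=0 tail=1 count=1
After op 2 (write(16)): arr=[15 16 _] head=0 tail=2 count=2
After op 3 (peek()): arr=[15 16 _] head=0 tail=2 count=2
After op 4 (peek()): arr=[15 16 _] head=0 tail=2 count=2
After op 5 (read()): arr=[15 16 _] head=1 tail=2 count=1
After op 6 (write(5)): arr=[15 16 5] head=1 tail=0 count=2
After op 7 (write(3)): arr=[3 16 5] head=1 tail=1 count=3
After op 8 (write(14)): arr=[3 14 5] head=2 tail=2 count=3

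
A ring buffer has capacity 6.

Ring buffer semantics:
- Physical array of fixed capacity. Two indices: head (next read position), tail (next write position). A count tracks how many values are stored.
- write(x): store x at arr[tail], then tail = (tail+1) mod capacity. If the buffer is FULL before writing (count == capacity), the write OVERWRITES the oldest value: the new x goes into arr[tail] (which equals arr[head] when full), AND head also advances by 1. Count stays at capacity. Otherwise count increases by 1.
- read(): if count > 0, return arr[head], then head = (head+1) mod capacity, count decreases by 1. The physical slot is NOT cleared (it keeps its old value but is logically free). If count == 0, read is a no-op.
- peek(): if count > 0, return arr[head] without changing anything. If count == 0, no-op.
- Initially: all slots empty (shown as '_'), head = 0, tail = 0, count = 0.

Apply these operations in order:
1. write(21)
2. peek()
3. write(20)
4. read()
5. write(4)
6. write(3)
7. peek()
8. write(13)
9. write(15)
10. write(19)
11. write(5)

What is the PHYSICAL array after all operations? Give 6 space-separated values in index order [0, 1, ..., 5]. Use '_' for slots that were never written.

Answer: 19 5 4 3 13 15

Derivation:
After op 1 (write(21)): arr=[21 _ _ _ _ _] head=0 tail=1 count=1
After op 2 (peek()): arr=[21 _ _ _ _ _] head=0 tail=1 count=1
After op 3 (write(20)): arr=[21 20 _ _ _ _] head=0 tail=2 count=2
After op 4 (read()): arr=[21 20 _ _ _ _] head=1 tail=2 count=1
After op 5 (write(4)): arr=[21 20 4 _ _ _] head=1 tail=3 count=2
After op 6 (write(3)): arr=[21 20 4 3 _ _] head=1 tail=4 count=3
After op 7 (peek()): arr=[21 20 4 3 _ _] head=1 tail=4 count=3
After op 8 (write(13)): arr=[21 20 4 3 13 _] head=1 tail=5 count=4
After op 9 (write(15)): arr=[21 20 4 3 13 15] head=1 tail=0 count=5
After op 10 (write(19)): arr=[19 20 4 3 13 15] head=1 tail=1 count=6
After op 11 (write(5)): arr=[19 5 4 3 13 15] head=2 tail=2 count=6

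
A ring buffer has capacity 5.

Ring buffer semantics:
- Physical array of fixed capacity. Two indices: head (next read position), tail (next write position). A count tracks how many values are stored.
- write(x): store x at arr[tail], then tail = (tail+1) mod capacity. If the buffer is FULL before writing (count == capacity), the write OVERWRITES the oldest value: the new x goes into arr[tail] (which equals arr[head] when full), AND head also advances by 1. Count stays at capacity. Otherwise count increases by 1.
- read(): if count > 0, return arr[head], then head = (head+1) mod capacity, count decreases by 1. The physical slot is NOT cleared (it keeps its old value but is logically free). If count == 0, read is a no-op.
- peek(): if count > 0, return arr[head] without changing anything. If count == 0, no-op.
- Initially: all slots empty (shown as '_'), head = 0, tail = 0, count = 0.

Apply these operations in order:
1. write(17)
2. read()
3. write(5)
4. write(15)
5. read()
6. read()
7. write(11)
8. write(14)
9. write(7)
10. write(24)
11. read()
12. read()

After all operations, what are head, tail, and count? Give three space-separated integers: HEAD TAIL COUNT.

After op 1 (write(17)): arr=[17 _ _ _ _] head=0 tail=1 count=1
After op 2 (read()): arr=[17 _ _ _ _] head=1 tail=1 count=0
After op 3 (write(5)): arr=[17 5 _ _ _] head=1 tail=2 count=1
After op 4 (write(15)): arr=[17 5 15 _ _] head=1 tail=3 count=2
After op 5 (read()): arr=[17 5 15 _ _] head=2 tail=3 count=1
After op 6 (read()): arr=[17 5 15 _ _] head=3 tail=3 count=0
After op 7 (write(11)): arr=[17 5 15 11 _] head=3 tail=4 count=1
After op 8 (write(14)): arr=[17 5 15 11 14] head=3 tail=0 count=2
After op 9 (write(7)): arr=[7 5 15 11 14] head=3 tail=1 count=3
After op 10 (write(24)): arr=[7 24 15 11 14] head=3 tail=2 count=4
After op 11 (read()): arr=[7 24 15 11 14] head=4 tail=2 count=3
After op 12 (read()): arr=[7 24 15 11 14] head=0 tail=2 count=2

Answer: 0 2 2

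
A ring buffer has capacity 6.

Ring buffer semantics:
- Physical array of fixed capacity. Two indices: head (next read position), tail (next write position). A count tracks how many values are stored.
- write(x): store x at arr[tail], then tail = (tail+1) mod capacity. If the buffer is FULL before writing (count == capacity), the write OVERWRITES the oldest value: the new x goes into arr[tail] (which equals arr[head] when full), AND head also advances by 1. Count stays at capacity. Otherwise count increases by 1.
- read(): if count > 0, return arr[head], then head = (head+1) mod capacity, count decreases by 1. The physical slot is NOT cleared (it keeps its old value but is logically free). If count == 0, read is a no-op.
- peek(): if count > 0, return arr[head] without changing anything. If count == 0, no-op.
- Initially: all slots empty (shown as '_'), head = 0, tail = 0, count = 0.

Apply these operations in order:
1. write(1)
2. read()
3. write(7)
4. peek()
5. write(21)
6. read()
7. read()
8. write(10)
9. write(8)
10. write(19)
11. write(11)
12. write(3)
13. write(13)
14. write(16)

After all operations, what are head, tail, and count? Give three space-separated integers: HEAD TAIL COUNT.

After op 1 (write(1)): arr=[1 _ _ _ _ _] head=0 tail=1 count=1
After op 2 (read()): arr=[1 _ _ _ _ _] head=1 tail=1 count=0
After op 3 (write(7)): arr=[1 7 _ _ _ _] head=1 tail=2 count=1
After op 4 (peek()): arr=[1 7 _ _ _ _] head=1 tail=2 count=1
After op 5 (write(21)): arr=[1 7 21 _ _ _] head=1 tail=3 count=2
After op 6 (read()): arr=[1 7 21 _ _ _] head=2 tail=3 count=1
After op 7 (read()): arr=[1 7 21 _ _ _] head=3 tail=3 count=0
After op 8 (write(10)): arr=[1 7 21 10 _ _] head=3 tail=4 count=1
After op 9 (write(8)): arr=[1 7 21 10 8 _] head=3 tail=5 count=2
After op 10 (write(19)): arr=[1 7 21 10 8 19] head=3 tail=0 count=3
After op 11 (write(11)): arr=[11 7 21 10 8 19] head=3 tail=1 count=4
After op 12 (write(3)): arr=[11 3 21 10 8 19] head=3 tail=2 count=5
After op 13 (write(13)): arr=[11 3 13 10 8 19] head=3 tail=3 count=6
After op 14 (write(16)): arr=[11 3 13 16 8 19] head=4 tail=4 count=6

Answer: 4 4 6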